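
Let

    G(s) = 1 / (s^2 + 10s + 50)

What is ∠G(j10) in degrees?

∠G(j10) ≈ -116.6°

At s = j10: numerator = 1, denominator = -50 + j100.
∠G = ∠num − ∠den = 0° − (116.57°) = -116.6°.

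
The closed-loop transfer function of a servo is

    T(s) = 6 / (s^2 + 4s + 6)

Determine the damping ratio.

ζ ≈ 0.8165

Compare the denominator to the standard form s^2 + 2ζωₙs + ωₙ².
ωₙ² = 6, so ωₙ = √6 ≈ 2.449 rad/s.
2ζωₙ = 4, so ζ = 4/(2·√6) ≈ 0.8165.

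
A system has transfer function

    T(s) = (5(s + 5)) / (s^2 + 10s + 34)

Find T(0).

T(0) = 25/34 ≈ 0.7353

At s = 0 each factor (s + a) contributes a and each (s^2 + bs + c) contributes c.
T(0) = 5·(5) / ((34)) = 25/34 = 25/34.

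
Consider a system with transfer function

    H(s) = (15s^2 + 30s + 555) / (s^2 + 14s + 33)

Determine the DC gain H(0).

H(0) = 185/11 ≈ 16.82

Set s = 0: H(0) = (555) / (33) = 185/11.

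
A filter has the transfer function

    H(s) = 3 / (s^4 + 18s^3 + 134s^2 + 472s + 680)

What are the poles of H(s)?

The poles are the roots of the denominator s^4 + 18s^3 + 134s^2 + 472s + 680 = 0.
No real roots exist; factor into two real quadratics: (s^2 + 10s + 34)(s^2 + 8s + 20) = 0.
Each quadratic gives a conjugate pair via the quadratic formula.

s = -5 ± 3j, -4 ± 2j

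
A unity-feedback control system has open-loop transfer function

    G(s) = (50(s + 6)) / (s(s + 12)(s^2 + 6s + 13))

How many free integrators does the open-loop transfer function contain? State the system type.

The denominator has 1 factor of s at the origin (free integrator), so this is a Type 1 system.

Type 1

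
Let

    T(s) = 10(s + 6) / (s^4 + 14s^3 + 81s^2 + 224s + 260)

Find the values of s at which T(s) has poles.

The poles are the roots of the denominator s^4 + 14s^3 + 81s^2 + 224s + 260 = 0.
No real roots exist; factor into two real quadratics: (s^2 + 6s + 13)(s^2 + 8s + 20) = 0.
Each quadratic gives a conjugate pair via the quadratic formula.

s = -3 ± 2j, -4 ± 2j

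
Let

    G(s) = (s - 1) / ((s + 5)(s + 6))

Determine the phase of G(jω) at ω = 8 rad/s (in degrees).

At s = j8: numerator = -1 + j8, denominator = -34 + j88.
∠G = ∠num − ∠den = 97.125° − (111.12°) = -14.00°.

∠G(j8) ≈ -14.00°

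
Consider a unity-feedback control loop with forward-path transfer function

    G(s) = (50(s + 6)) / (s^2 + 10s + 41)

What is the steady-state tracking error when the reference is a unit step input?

G(s) has no poles at the origin.
This is a Type 0 system. Kp = lim_{s→0} G(s) = 300/41.
e_ss = 1/(1 + Kp) = 1/(1 + 300/41) = 41/341 ≈ 0.1202.

e_ss = 0.1202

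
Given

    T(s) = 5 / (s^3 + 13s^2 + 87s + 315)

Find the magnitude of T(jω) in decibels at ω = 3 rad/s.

|T(j3)|_dB ≈ -35.8 dB

Substitute s = j3: numerator = 5, denominator = 198 + j234.
|T(j3)| = |5| / |198 + j234| = 5 / 306.53 ≈ 0.01631.
In decibels: 20·log₁₀(0.01631) ≈ -35.8 dB.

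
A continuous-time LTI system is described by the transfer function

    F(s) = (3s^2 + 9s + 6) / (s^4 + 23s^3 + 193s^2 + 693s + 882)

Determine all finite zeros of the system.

s = -2, -1

Set the numerator to zero: 3s^2 + 9s + 6 = 0, i.e. 3·(s^2 + 3s + 2) = 0.
Factoring: (s + 2)(s + 1) = 0.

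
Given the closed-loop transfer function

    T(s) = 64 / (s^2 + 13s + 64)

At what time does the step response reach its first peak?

t_p ≈ 0.6736 s

Comparing s^2 + 13s + 64 to s^2 + 2ζωₙs + ωₙ²: ωₙ = 8 rad/s and ζ = 13/(2·8) = 0.8125.
ζωₙ = 13/2 = 6.5, so ω_d = ωₙ√(1−ζ²) = √(ωₙ² − (ζωₙ)²) = √(64 − 6.5²) = √21.75 ≈ 4.664 rad/s.
t_p = π/ω_d = π/4.664 ≈ 0.6736 s.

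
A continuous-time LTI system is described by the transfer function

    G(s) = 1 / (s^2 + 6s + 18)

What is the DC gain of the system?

Set s = 0: G(0) = (1) / (18) = 1/18.

G(0) = 1/18 ≈ 0.05556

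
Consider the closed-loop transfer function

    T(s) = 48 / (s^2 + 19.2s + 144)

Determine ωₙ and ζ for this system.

ωₙ = 12 rad/s, ζ = 0.8

Compare the denominator to the standard form s^2 + 2ζωₙs + ωₙ².
ωₙ² = 144, so ωₙ = 12 rad/s.
2ζωₙ = 19.2, so ζ = 19.2/(2·12) = 0.8.
With ζ = 0.8 the response is underdamped.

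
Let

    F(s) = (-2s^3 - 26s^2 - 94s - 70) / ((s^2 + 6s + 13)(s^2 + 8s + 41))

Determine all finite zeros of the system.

Set the numerator to zero: -2s^3 - 26s^2 - 94s - 70 = 0, i.e. -2·(s^3 + 13s^2 + 47s + 35) = 0.
Factoring: (s + 1)(s + 7)(s + 5) = 0.

s = -1, -7, -5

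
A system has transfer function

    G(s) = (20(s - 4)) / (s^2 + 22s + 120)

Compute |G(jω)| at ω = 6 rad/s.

Substitute s = j6: numerator = -80 + j120, denominator = 84 + j132.
|G(j6)| = |-80 + j120| / |84 + j132| = 144.22 / 156.46 ≈ 0.9218.

|G(j6)| ≈ 0.9218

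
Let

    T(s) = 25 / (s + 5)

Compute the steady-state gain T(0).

T(0) = 5

At s = 0 each factor (s + a) contributes a and each (s^2 + bs + c) contributes c.
T(0) = 25·1 / ((5)) = 25/5 = 5.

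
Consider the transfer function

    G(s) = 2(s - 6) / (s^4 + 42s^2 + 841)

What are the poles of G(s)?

The poles are the roots of the denominator s^4 + 42s^2 + 841 = 0.
No real roots exist; factor into two real quadratics: (s^2 - 4s + 29)(s^2 + 4s + 29) = 0.
Each quadratic gives a conjugate pair via the quadratic formula.

s = 2 + 5j, 2 - 5j, -2 + 5j, -2 - 5j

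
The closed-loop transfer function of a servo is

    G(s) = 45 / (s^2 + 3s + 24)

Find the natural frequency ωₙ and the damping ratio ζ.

Compare the denominator to the standard form s^2 + 2ζωₙs + ωₙ².
ωₙ² = 24, so ωₙ = √24 ≈ 4.899 rad/s.
2ζωₙ = 3, so ζ = 3/(2·√24) ≈ 0.3062.
With ζ = 0.3062 the response is underdamped.

ωₙ ≈ 4.899 rad/s, ζ ≈ 0.3062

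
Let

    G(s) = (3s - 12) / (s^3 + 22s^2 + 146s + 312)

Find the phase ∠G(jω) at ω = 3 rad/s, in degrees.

∠G(j3) ≈ 68.63°

At s = j3: numerator = -12 + j9, denominator = 114 + j411.
∠G = ∠num − ∠den = 143.13° − (74.497°) = 68.63°.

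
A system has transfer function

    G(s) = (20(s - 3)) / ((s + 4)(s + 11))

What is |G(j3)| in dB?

|G(j3)|_dB ≈ 3.45 dB

Substitute s = j3: numerator = -60 + j60, denominator = 35 + j45.
|G(j3)| = |-60 + j60| / |35 + j45| = 84.853 / 57.009 ≈ 1.488.
In decibels: 20·log₁₀(1.488) ≈ 3.45 dB.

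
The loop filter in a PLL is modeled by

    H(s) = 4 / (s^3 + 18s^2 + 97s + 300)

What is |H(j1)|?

Substitute s = j1: numerator = 4, denominator = 282 + j96.
|H(j1)| = |4| / |282 + j96| = 4 / 297.89 ≈ 0.01343.

|H(j1)| ≈ 0.01343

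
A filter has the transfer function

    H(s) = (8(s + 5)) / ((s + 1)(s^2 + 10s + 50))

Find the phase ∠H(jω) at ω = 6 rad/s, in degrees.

At s = j6: numerator = 40 + j48, denominator = -346 + j144.
∠H = ∠num − ∠den = 50.194° − (157.40°) = -107.2°.

∠H(j6) ≈ -107.2°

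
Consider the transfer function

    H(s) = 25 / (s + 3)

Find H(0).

Set s = 0: H(0) = (25) / (3) = 25/3.

H(0) = 25/3 ≈ 8.333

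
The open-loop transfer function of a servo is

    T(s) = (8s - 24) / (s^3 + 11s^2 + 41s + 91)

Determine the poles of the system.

The poles are the roots of the denominator s^3 + 11s^2 + 41s + 91 = 0.
Trying s = -7: the polynomial evaluates to 0, so (s + 7) is a factor.
Dividing out leaves s^2 + 4s + 13 = 0.
The quadratic formula then gives s = -2 ± 3j.

s = -2 + 3j, -2 - 3j, -7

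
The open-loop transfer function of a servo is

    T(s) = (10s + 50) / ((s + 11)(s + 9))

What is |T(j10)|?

|T(j10)| ≈ 0.5590

Substitute s = j10: numerator = 50 + j100, denominator = -1 + j200.
|T(j10)| = |50 + j100| / |-1 + j200| = 111.80 / 200.00 ≈ 0.5590.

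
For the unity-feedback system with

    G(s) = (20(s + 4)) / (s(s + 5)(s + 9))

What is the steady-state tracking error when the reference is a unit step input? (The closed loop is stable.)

e_ss = 0

G(s) has one pole at the origin.
This is a Type 1 system; for a step input the steady-state error is zero.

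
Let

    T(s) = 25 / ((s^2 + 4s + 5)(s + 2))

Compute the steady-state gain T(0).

T(0) = 5/2 ≈ 2.500

Set s = 0: T(0) = (25) / (10) = 5/2.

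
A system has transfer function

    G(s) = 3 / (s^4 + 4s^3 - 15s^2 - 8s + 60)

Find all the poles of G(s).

s = -2, -6, 2 ± j

The poles are the roots of the denominator s^4 + 4s^3 - 15s^2 - 8s + 60 = 0.
Trying s = -2: the polynomial evaluates to 0, so (s + 2) is a factor.
Dividing out leaves s^3 + 2s^2 - 19s + 30 = 0.
This factors further as (s + 6)(s^2 - 4s + 5) = 0.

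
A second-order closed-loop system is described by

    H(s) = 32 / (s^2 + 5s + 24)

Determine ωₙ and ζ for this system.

Compare the denominator to the standard form s^2 + 2ζωₙs + ωₙ².
ωₙ² = 24, so ωₙ = √24 ≈ 4.899 rad/s.
2ζωₙ = 5, so ζ = 5/(2·√24) ≈ 0.5103.
With ζ = 0.5103 the response is underdamped.

ωₙ ≈ 4.899 rad/s, ζ ≈ 0.5103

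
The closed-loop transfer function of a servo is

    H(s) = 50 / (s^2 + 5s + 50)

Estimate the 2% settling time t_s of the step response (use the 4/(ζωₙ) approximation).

Comparing s^2 + 5s + 50 to s^2 + 2ζωₙs + ωₙ²: ωₙ = √50 ≈ 7.071 rad/s and ζ = 5/(2·√50) ≈ 0.3536.
ζωₙ = 5/2 = 2.5, so t_s ≈ 4/(ζωₙ) = 4/2.5 = 1.600 s.

t_s ≈ 1.600 s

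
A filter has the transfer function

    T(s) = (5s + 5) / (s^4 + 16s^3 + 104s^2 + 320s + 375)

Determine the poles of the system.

The poles are the roots of the denominator s^4 + 16s^3 + 104s^2 + 320s + 375 = 0.
Trying s = -3: the polynomial evaluates to 0, so (s + 3) is a factor.
Dividing out leaves s^3 + 13s^2 + 65s + 125 = 0.
This factors further as (s^2 + 8s + 25)(s + 5) = 0.

s = -4 ± 3j, -3, -5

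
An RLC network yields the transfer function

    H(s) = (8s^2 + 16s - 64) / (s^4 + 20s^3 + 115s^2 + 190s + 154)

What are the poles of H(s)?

The poles are the roots of the denominator s^4 + 20s^3 + 115s^2 + 190s + 154 = 0.
Trying s = -11: the polynomial evaluates to 0, so (s + 11) is a factor.
Dividing out leaves s^3 + 9s^2 + 16s + 14 = 0.
This factors further as (s^2 + 2s + 2)(s + 7) = 0.

s = -1 + j, -1 - j, -11, -7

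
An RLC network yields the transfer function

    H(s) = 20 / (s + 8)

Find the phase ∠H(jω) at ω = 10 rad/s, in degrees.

At s = j10: numerator = 20, denominator = 8 + j10.
∠H = ∠num − ∠den = 0° − (51.340°) = -51.34°.

∠H(j10) ≈ -51.34°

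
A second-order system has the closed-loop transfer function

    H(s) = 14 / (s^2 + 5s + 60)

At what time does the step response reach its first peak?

t_p ≈ 0.4285 s

Comparing s^2 + 5s + 60 to s^2 + 2ζωₙs + ωₙ²: ωₙ = √60 ≈ 7.746 rad/s and ζ = 5/(2·√60) ≈ 0.3227.
ζωₙ = 5/2 = 2.5, so ω_d = ωₙ√(1−ζ²) = √(ωₙ² − (ζωₙ)²) = √(60 − 2.5²) = √53.75 ≈ 7.331 rad/s.
t_p = π/ω_d = π/7.331 ≈ 0.4285 s.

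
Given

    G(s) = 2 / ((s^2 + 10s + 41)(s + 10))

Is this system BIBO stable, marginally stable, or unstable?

The poles can be read from the denominator factors: s = -5 ± 4j, -10.
Since all poles lie strictly in the left half-plane, the system is stable.

stable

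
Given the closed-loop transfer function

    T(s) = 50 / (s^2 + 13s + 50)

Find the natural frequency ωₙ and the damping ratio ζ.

Compare the denominator to the standard form s^2 + 2ζωₙs + ωₙ².
ωₙ² = 50, so ωₙ = √50 ≈ 7.071 rad/s.
2ζωₙ = 13, so ζ = 13/(2·√50) ≈ 0.9192.
With ζ = 0.9192 the response is underdamped.

ωₙ ≈ 7.071 rad/s, ζ ≈ 0.9192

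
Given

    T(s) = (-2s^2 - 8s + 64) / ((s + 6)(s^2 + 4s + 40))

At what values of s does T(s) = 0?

s = 4, -8

Set the numerator to zero: -2s^2 - 8s + 64 = 0, i.e. -2·(s^2 + 4s - 32) = 0.
Factoring: (s - 4)(s + 8) = 0.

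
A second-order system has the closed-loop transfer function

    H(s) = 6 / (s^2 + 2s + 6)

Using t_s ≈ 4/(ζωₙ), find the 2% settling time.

Comparing s^2 + 2s + 6 to s^2 + 2ζωₙs + ωₙ²: ωₙ = √6 ≈ 2.449 rad/s and ζ = 2/(2·√6) ≈ 0.4082.
ζωₙ = 2/2 = 1, so t_s ≈ 4/(ζωₙ) = 4/1 = 4 s.

t_s ≈ 4 s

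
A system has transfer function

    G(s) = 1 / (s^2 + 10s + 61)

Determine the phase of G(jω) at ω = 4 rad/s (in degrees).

At s = j4: numerator = 1, denominator = 45 + j40.
∠G = ∠num − ∠den = 0° − (41.634°) = -41.63°.

∠G(j4) ≈ -41.63°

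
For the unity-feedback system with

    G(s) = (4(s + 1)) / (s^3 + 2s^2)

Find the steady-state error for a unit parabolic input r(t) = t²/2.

G(s) has 2 poles at the origin.
This is a Type 2 system. Ka = lim_{s→0} s^2·G(s) = 4/2 = 2.
e_ss = 1/Ka = 1/(2) = 1/2 ≈ 0.5000.

e_ss = 0.5000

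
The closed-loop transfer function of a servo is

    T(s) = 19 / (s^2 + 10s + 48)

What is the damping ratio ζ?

Compare the denominator to the standard form s^2 + 2ζωₙs + ωₙ².
ωₙ² = 48, so ωₙ = √48 ≈ 6.928 rad/s.
2ζωₙ = 10, so ζ = 10/(2·√48) ≈ 0.7217.

ζ ≈ 0.7217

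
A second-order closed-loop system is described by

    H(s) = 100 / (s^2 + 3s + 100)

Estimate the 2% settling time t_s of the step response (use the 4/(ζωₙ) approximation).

Comparing s^2 + 3s + 100 to s^2 + 2ζωₙs + ωₙ²: ωₙ = 10 rad/s and ζ = 3/(2·10) = 0.15.
ζωₙ = 3/2 = 1.5, so t_s ≈ 4/(ζωₙ) = 4/1.5 ≈ 2.667 s.

t_s ≈ 2.667 s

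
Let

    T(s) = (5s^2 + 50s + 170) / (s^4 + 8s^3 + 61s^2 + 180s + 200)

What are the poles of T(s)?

s = -2 ± j, -2 ± 6j

The poles are the roots of the denominator s^4 + 8s^3 + 61s^2 + 180s + 200 = 0.
No real roots exist; factor into two real quadratics: (s^2 + 4s + 5)(s^2 + 4s + 40) = 0.
Each quadratic gives a conjugate pair via the quadratic formula.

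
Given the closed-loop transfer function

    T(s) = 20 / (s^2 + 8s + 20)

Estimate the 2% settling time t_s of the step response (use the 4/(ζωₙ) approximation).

t_s ≈ 1 s

Comparing s^2 + 8s + 20 to s^2 + 2ζωₙs + ωₙ²: ωₙ = √20 ≈ 4.472 rad/s and ζ = 8/(2·√20) ≈ 0.8944.
ζωₙ = 8/2 = 4, so t_s ≈ 4/(ζωₙ) = 4/4 = 1 s.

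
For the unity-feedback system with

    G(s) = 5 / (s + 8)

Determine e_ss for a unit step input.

e_ss = 0.6154

G(s) has no poles at the origin.
This is a Type 0 system. Kp = lim_{s→0} G(s) = 5/8.
e_ss = 1/(1 + Kp) = 1/(1 + 5/8) = 8/13 ≈ 0.6154.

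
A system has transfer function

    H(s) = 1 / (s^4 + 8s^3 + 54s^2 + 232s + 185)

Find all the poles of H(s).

The poles are the roots of the denominator s^4 + 8s^3 + 54s^2 + 232s + 185 = 0.
Trying s = -5: the polynomial evaluates to 0, so (s + 5) is a factor.
Dividing out leaves s^3 + 3s^2 + 39s + 37 = 0.
This factors further as (s^2 + 2s + 37)(s + 1) = 0.

s = -1 + 6j, -1 - 6j, -5, -1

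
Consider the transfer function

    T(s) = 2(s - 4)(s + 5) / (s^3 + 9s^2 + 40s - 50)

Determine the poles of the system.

s = 1, -5 ± 5j

The poles are the roots of the denominator s^3 + 9s^2 + 40s - 50 = 0.
Trying s = 1: the polynomial evaluates to 0, so (s - 1) is a factor.
Dividing out leaves s^2 + 10s + 50 = 0.
The quadratic formula then gives s = -5 ± 5j.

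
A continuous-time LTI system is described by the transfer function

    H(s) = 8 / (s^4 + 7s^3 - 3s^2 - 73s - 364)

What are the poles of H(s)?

s = -2 ± 3j, 4, -7

The poles are the roots of the denominator s^4 + 7s^3 - 3s^2 - 73s - 364 = 0.
Trying s = 4: the polynomial evaluates to 0, so (s - 4) is a factor.
Dividing out leaves s^3 + 11s^2 + 41s + 91 = 0.
This factors further as (s^2 + 4s + 13)(s + 7) = 0.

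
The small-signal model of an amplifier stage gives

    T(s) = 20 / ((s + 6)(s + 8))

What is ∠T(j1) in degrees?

At s = j1: numerator = 20, denominator = 47 + j14.
∠T = ∠num − ∠den = 0° − (16.587°) = -16.59°.

∠T(j1) ≈ -16.59°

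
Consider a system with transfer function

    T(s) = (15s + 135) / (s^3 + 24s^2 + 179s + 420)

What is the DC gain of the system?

T(0) = 9/28 ≈ 0.3214

Set s = 0: T(0) = (135) / (420) = 9/28.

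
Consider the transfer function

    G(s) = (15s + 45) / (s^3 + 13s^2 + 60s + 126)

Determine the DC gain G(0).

Set s = 0: G(0) = (45) / (126) = 5/14.

G(0) = 5/14 ≈ 0.3571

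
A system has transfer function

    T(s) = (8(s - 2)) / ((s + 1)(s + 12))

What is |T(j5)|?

Substitute s = j5: numerator = -16 + j40, denominator = -13 + j65.
|T(j5)| = |-16 + j40| / |-13 + j65| = 43.081 / 66.287 ≈ 0.6499.

|T(j5)| ≈ 0.6499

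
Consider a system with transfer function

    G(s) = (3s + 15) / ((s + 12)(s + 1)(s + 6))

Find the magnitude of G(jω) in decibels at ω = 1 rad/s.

Substitute s = j1: numerator = 15 + j3, denominator = 53 + j89.
|G(j1)| = |15 + j3| / |53 + j89| = 15.297 / 103.59 ≈ 0.1477.
In decibels: 20·log₁₀(0.1477) ≈ -16.6 dB.

|G(j1)|_dB ≈ -16.6 dB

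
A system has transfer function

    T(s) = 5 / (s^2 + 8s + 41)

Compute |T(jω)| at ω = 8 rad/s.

Substitute s = j8: numerator = 5, denominator = -23 + j64.
|T(j8)| = |5| / |-23 + j64| = 5 / 68.007 ≈ 0.07352.

|T(j8)| ≈ 0.07352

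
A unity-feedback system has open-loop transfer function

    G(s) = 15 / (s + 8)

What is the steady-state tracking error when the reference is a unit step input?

e_ss = 0.3478

G(s) has no poles at the origin.
This is a Type 0 system. Kp = lim_{s→0} G(s) = 15/8.
e_ss = 1/(1 + Kp) = 1/(1 + 15/8) = 8/23 ≈ 0.3478.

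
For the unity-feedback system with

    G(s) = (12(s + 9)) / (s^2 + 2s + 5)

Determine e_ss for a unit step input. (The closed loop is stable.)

e_ss = 0.04425

G(s) has no poles at the origin.
This is a Type 0 system. Kp = lim_{s→0} G(s) = 108/5.
e_ss = 1/(1 + Kp) = 1/(1 + 108/5) = 5/113 ≈ 0.04425.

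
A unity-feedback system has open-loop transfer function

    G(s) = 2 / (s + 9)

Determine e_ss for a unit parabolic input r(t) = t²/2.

G(s) has no poles at the origin.
This is a Type 0 system; Ka = lim_{s→0} s^2·G(s) = 0, so the steady-state error for a parabola input is infinite.

e_ss = ∞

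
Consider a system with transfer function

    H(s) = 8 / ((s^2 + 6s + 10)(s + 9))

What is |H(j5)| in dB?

|H(j5)|_dB ≈ -32.7 dB

Substitute s = j5: numerator = 8, denominator = -285 + j195.
|H(j5)| = |8| / |-285 + j195| = 8 / 345.33 ≈ 0.02317.
In decibels: 20·log₁₀(0.02317) ≈ -32.7 dB.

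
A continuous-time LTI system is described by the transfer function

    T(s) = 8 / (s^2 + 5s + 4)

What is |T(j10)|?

|T(j10)| ≈ 0.07391

Substitute s = j10: numerator = 8, denominator = -96 + j50.
|T(j10)| = |8| / |-96 + j50| = 8 / 108.24 ≈ 0.07391.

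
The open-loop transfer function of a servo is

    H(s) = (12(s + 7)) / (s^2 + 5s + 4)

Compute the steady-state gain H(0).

H(0) = 21

Set s = 0: H(0) = (84) / (4) = 21.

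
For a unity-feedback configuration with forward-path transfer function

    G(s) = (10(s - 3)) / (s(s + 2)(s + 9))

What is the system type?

Type 1

The denominator has 1 factor of s at the origin (free integrator), so this is a Type 1 system.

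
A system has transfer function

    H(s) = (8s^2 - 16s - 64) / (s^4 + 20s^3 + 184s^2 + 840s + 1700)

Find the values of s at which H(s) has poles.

s = -5 + 3j, -5 - 3j, -5 + 5j, -5 - 5j

The poles are the roots of the denominator s^4 + 20s^3 + 184s^2 + 840s + 1700 = 0.
No real roots exist; factor into two real quadratics: (s^2 + 10s + 34)(s^2 + 10s + 50) = 0.
Each quadratic gives a conjugate pair via the quadratic formula.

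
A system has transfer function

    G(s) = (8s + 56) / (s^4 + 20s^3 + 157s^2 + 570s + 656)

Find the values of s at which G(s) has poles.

The poles are the roots of the denominator s^4 + 20s^3 + 157s^2 + 570s + 656 = 0.
Trying s = -8: the polynomial evaluates to 0, so (s + 8) is a factor.
Dividing out leaves s^3 + 12s^2 + 61s + 82 = 0.
This factors further as (s^2 + 10s + 41)(s + 2) = 0.

s = -5 + 4j, -5 - 4j, -8, -2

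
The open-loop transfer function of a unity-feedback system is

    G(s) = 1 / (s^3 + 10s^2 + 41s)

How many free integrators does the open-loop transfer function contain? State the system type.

Type 1

Factor s from the denominator: s^3 + 10s^2 + 41s = s·(s^2 + 10s + 41).
There is 1 pole at the origin, so the system is Type 1.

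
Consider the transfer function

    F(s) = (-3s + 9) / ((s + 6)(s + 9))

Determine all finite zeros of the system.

s = 3

Set the numerator to zero: -3s + 9 = 0, i.e. -3·(s - 3) = 0.
So s = 3.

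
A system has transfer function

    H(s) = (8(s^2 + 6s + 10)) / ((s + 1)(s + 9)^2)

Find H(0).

H(0) = 80/81 ≈ 0.9877

At s = 0 each factor (s + a) contributes a and each (s^2 + bs + c) contributes c.
H(0) = 8·(10) / ((1) · (9) · (9)) = 80/81 = 80/81.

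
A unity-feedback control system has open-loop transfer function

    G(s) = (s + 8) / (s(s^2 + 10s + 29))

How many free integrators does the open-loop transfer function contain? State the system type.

The denominator has 1 factor of s at the origin (free integrator), so this is a Type 1 system.

Type 1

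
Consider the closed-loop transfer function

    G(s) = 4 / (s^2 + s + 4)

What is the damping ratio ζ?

ζ = 0.25

Compare the denominator to the standard form s^2 + 2ζωₙs + ωₙ².
ωₙ² = 4, so ωₙ = 2 rad/s.
2ζωₙ = 1, so ζ = 1/(2·2) = 0.25.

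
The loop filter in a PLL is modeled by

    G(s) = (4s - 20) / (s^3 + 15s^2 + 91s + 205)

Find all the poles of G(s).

s = -5 ± 4j, -5

The poles are the roots of the denominator s^3 + 15s^2 + 91s + 205 = 0.
Trying s = -5: the polynomial evaluates to 0, so (s + 5) is a factor.
Dividing out leaves s^2 + 10s + 41 = 0.
The quadratic formula then gives s = -5 ± 4j.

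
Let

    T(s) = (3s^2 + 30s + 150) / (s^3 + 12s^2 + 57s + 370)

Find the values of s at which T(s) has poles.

The poles are the roots of the denominator s^3 + 12s^2 + 57s + 370 = 0.
Trying s = -10: the polynomial evaluates to 0, so (s + 10) is a factor.
Dividing out leaves s^2 + 2s + 37 = 0.
The quadratic formula then gives s = -1 ± 6j.

s = -1 ± 6j, -10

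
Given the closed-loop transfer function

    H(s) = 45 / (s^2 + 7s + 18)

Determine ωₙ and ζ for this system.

Compare the denominator to the standard form s^2 + 2ζωₙs + ωₙ².
ωₙ² = 18, so ωₙ = √18 ≈ 4.243 rad/s.
2ζωₙ = 7, so ζ = 7/(2·√18) ≈ 0.8250.
With ζ = 0.8250 the response is underdamped.

ωₙ ≈ 4.243 rad/s, ζ ≈ 0.8250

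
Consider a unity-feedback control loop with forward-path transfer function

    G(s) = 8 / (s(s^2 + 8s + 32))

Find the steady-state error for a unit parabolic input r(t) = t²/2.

G(s) has one pole at the origin.
This is a Type 1 system; Ka = lim_{s→0} s^2·G(s) = 0, so the steady-state error for a parabola input is infinite.

e_ss = ∞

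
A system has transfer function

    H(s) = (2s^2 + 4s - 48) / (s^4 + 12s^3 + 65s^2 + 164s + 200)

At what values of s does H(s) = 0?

s = 4, -6

Set the numerator to zero: 2s^2 + 4s - 48 = 0, i.e. 2·(s^2 + 2s - 24) = 0.
Factoring: (s - 4)(s + 6) = 0.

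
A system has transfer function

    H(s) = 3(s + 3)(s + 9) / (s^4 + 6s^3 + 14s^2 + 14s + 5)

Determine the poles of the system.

s = -1, -2 + j, -2 - j, -1

The poles are the roots of the denominator s^4 + 6s^3 + 14s^2 + 14s + 5 = 0.
Trying s = -1: the polynomial evaluates to 0, so (s + 1) is a factor.
Dividing out leaves s^3 + 5s^2 + 9s + 5 = 0.
This factors further as (s^2 + 4s + 5)(s + 1) = 0.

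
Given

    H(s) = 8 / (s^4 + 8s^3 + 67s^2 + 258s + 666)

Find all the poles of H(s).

s = -1 + 6j, -1 - 6j, -3 + 3j, -3 - 3j

The poles are the roots of the denominator s^4 + 8s^3 + 67s^2 + 258s + 666 = 0.
No real roots exist; factor into two real quadratics: (s^2 + 2s + 37)(s^2 + 6s + 18) = 0.
Each quadratic gives a conjugate pair via the quadratic formula.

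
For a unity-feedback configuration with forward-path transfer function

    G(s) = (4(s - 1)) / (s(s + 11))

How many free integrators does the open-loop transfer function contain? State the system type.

Type 1

The denominator has 1 factor of s at the origin (free integrator), so this is a Type 1 system.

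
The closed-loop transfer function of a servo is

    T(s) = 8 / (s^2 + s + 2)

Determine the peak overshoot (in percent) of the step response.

%OS ≈ 30.5%

Comparing s^2 + s + 2 to s^2 + 2ζωₙs + ωₙ²: ωₙ = √2 ≈ 1.414 rad/s and ζ = 1/(2·√2) ≈ 0.3536.
%OS = 100·exp(−πζ/√(1−ζ²)) = 100·exp(−π·0.3536/√(1−0.3536²)) ≈ 30.5%.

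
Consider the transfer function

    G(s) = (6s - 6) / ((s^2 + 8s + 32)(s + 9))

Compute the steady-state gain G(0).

G(0) = -1/48 ≈ -0.02083

Set s = 0: G(0) = (-6) / (288) = -1/48.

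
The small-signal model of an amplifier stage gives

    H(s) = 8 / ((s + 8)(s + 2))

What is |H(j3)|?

|H(j3)| ≈ 0.2597

Substitute s = j3: numerator = 8, denominator = 7 + j30.
|H(j3)| = |8| / |7 + j30| = 8 / 30.806 ≈ 0.2597.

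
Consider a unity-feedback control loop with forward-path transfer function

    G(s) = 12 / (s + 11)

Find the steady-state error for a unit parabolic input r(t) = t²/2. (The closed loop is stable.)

G(s) has no poles at the origin.
This is a Type 0 system; Ka = lim_{s→0} s^2·G(s) = 0, so the steady-state error for a parabola input is infinite.

e_ss = ∞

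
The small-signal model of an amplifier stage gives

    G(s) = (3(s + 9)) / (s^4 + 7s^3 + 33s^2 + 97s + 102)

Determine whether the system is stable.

stable

The denominator s^4 + 7s^3 + 33s^2 + 97s + 102 factors as (s + 2)(s + 3)(s^2 + 2s + 17), giving poles at s = -2, -3, -1 + 4j, -1 - 4j.
Since all poles lie strictly in the left half-plane, the system is stable.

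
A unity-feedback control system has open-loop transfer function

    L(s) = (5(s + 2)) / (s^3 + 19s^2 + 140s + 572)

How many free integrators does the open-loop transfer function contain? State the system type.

The denominator has no factor of s at the origin — no free integrator — so this is a Type 0 system.

Type 0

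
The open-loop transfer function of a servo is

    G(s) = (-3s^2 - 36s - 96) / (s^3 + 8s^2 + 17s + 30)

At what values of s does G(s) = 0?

Set the numerator to zero: -3s^2 - 36s - 96 = 0, i.e. -3·(s^2 + 12s + 32) = 0.
Factoring: (s + 4)(s + 8) = 0.

s = -4, -8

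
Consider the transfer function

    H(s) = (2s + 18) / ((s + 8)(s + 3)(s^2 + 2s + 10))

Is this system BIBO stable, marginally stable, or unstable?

The poles can be read from the denominator factors: s = -8, -3, -1 ± 3j.
Since all poles lie strictly in the left half-plane, the system is stable.

stable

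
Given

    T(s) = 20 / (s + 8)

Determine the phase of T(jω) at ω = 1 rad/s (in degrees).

∠T(j1) ≈ -7.125°

At s = j1: numerator = 20, denominator = 8 + j1.
∠T = ∠num − ∠den = 0° − (7.1250°) = -7.125°.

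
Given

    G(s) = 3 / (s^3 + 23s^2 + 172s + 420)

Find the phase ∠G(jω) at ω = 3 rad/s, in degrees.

At s = j3: numerator = 3, denominator = 213 + j489.
∠G = ∠num − ∠den = 0° − (66.463°) = -66.46°.

∠G(j3) ≈ -66.46°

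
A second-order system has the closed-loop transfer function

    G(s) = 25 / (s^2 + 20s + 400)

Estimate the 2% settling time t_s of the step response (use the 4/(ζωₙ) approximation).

t_s ≈ 0.4000 s

Comparing s^2 + 20s + 400 to s^2 + 2ζωₙs + ωₙ²: ωₙ = 20 rad/s and ζ = 20/(2·20) = 0.5.
ζωₙ = 20/2 = 10, so t_s ≈ 4/(ζωₙ) = 4/10 = 0.4000 s.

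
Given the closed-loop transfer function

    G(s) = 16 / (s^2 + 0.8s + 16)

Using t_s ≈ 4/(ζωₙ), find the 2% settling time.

Comparing s^2 + 0.8s + 16 to s^2 + 2ζωₙs + ωₙ²: ωₙ = 4 rad/s and ζ = 0.8/(2·4) = 0.1.
ζωₙ = 0.8/2 = 0.4, so t_s ≈ 4/(ζωₙ) = 4/0.4 = 10 s.

t_s ≈ 10 s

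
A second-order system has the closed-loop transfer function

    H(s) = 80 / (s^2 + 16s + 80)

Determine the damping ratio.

ζ ≈ 0.8944

Compare the denominator to the standard form s^2 + 2ζωₙs + ωₙ².
ωₙ² = 80, so ωₙ = √80 ≈ 8.944 rad/s.
2ζωₙ = 16, so ζ = 16/(2·√80) ≈ 0.8944.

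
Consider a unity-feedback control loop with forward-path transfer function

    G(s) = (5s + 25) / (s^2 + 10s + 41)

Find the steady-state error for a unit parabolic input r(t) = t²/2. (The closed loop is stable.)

e_ss = ∞

G(s) has no poles at the origin.
This is a Type 0 system; Ka = lim_{s→0} s^2·G(s) = 0, so the steady-state error for a parabola input is infinite.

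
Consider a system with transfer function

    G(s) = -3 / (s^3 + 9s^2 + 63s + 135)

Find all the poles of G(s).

The poles are the roots of the denominator s^3 + 9s^2 + 63s + 135 = 0.
Trying s = -3: the polynomial evaluates to 0, so (s + 3) is a factor.
Dividing out leaves s^2 + 6s + 45 = 0.
The quadratic formula then gives s = -3 ± 6j.

s = -3 ± 6j, -3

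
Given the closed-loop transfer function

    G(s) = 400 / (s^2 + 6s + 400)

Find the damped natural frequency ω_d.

ω_d ≈ 19.77 rad/s

Comparing s^2 + 6s + 400 to s^2 + 2ζωₙs + ωₙ²: ωₙ = 20 rad/s and ζ = 6/(2·20) = 0.15.
ζωₙ = 6/2 = 3, so ω_d = ωₙ√(1−ζ²) = √(ωₙ² − (ζωₙ)²) = √(400 − 3²) = √391 ≈ 19.77 rad/s.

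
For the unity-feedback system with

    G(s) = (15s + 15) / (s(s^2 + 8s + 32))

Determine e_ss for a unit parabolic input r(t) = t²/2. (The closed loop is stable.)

e_ss = ∞

G(s) has one pole at the origin.
This is a Type 1 system; Ka = lim_{s→0} s^2·G(s) = 0, so the steady-state error for a parabola input is infinite.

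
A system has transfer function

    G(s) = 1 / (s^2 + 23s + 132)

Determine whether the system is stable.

stable

The denominator s^2 + 23s + 132 factors as (s + 12)(s + 11), giving poles at s = -12, -11.
Since all poles lie strictly in the left half-plane, the system is stable.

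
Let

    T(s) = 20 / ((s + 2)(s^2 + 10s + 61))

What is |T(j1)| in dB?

Substitute s = j1: numerator = 20, denominator = 110 + j80.
|T(j1)| = |20| / |110 + j80| = 20 / 136.01 ≈ 0.1470.
In decibels: 20·log₁₀(0.1470) ≈ -16.7 dB.

|T(j1)|_dB ≈ -16.7 dB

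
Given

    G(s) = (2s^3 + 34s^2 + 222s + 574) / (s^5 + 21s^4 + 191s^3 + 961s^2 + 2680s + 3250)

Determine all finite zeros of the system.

Set the numerator to zero: 2s^3 + 34s^2 + 222s + 574 = 0, i.e. 2·(s^3 + 17s^2 + 111s + 287) = 0.
Factoring: (s^2 + 10s + 41)(s + 7) = 0.

s = -5 + 4j, -5 - 4j, -7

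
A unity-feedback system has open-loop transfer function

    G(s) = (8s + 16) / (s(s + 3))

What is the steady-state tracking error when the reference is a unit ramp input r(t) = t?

G(s) has one pole at the origin.
This is a Type 1 system. Kv = lim_{s→0} s·G(s) = 16/3.
e_ss = 1/Kv = 1/(16/3) = 3/16 ≈ 0.1875.

e_ss = 0.1875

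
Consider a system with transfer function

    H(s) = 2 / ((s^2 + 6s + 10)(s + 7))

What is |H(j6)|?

|H(j6)| ≈ 0.004885

Substitute s = j6: numerator = 2, denominator = -398 + j96.
|H(j6)| = |2| / |-398 + j96| = 2 / 409.41 ≈ 0.004885.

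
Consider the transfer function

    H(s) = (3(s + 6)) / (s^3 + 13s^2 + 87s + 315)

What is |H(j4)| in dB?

Substitute s = j4: numerator = 18 + j12, denominator = 107 + j284.
|H(j4)| = |18 + j12| / |107 + j284| = 21.633 / 303.49 ≈ 0.07128.
In decibels: 20·log₁₀(0.07128) ≈ -22.9 dB.

|H(j4)|_dB ≈ -22.9 dB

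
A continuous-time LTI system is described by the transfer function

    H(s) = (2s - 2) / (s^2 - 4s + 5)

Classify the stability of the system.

The denominator s^2 - 4s + 5 factors as (s^2 - 4s + 5), giving poles at s = 2 + j, 2 - j.
Since the pole(s) at s = 2 + j, 2 - j lie in the right half-plane, the system is unstable.

unstable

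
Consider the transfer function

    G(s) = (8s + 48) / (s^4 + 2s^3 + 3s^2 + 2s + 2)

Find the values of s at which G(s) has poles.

s = j, -j, -1 + j, -1 - j

The poles are the roots of the denominator s^4 + 2s^3 + 3s^2 + 2s + 2 = 0.
No real roots exist; factor into two real quadratics: (s^2 + 1)(s^2 + 2s + 2) = 0.
Each quadratic gives a conjugate pair via the quadratic formula.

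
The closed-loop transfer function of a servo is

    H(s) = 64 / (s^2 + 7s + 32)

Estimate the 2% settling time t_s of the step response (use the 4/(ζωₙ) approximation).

Comparing s^2 + 7s + 32 to s^2 + 2ζωₙs + ωₙ²: ωₙ = √32 ≈ 5.657 rad/s and ζ = 7/(2·√32) ≈ 0.6187.
ζωₙ = 7/2 = 3.5, so t_s ≈ 4/(ζωₙ) = 4/3.5 ≈ 1.143 s.

t_s ≈ 1.143 s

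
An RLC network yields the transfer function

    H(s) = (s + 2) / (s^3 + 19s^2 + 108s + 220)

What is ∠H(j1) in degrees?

∠H(j1) ≈ -1.463°

At s = j1: numerator = 2 + j1, denominator = 201 + j107.
∠H = ∠num − ∠den = 26.565° − (28.028°) = -1.463°.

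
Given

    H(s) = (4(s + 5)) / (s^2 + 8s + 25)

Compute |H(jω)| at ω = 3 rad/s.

|H(j3)| ≈ 0.8086

Substitute s = j3: numerator = 20 + j12, denominator = 16 + j24.
|H(j3)| = |20 + j12| / |16 + j24| = 23.324 / 28.844 ≈ 0.8086.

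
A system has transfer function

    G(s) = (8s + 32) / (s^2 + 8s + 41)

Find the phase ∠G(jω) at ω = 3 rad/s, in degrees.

At s = j3: numerator = 32 + j24, denominator = 32 + j24.
∠G = ∠num − ∠den = 36.870° − (36.870°) = 0°.

∠G(j3) ≈ 0°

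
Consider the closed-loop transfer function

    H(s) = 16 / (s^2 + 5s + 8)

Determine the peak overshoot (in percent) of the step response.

%OS ≈ 0.264%

Comparing s^2 + 5s + 8 to s^2 + 2ζωₙs + ωₙ²: ωₙ = √8 ≈ 2.828 rad/s and ζ = 5/(2·√8) ≈ 0.8839.
%OS = 100·exp(−πζ/√(1−ζ²)) = 100·exp(−π·0.8839/√(1−0.8839²)) ≈ 0.264%.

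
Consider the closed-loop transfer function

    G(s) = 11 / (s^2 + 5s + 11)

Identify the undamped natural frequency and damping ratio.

ωₙ ≈ 3.317 rad/s, ζ ≈ 0.7538

Compare the denominator to the standard form s^2 + 2ζωₙs + ωₙ².
ωₙ² = 11, so ωₙ = √11 ≈ 3.317 rad/s.
2ζωₙ = 5, so ζ = 5/(2·√11) ≈ 0.7538.
With ζ = 0.7538 the response is underdamped.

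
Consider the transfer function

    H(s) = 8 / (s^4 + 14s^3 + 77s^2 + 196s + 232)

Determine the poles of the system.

The poles are the roots of the denominator s^4 + 14s^3 + 77s^2 + 196s + 232 = 0.
No real roots exist; factor into two real quadratics: (s^2 + 10s + 29)(s^2 + 4s + 8) = 0.
Each quadratic gives a conjugate pair via the quadratic formula.

s = -5 ± 2j, -2 ± 2j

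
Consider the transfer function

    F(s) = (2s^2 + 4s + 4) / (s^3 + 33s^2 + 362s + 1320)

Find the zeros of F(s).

Set the numerator to zero: 2s^2 + 4s + 4 = 0, i.e. 2·(s^2 + 2s + 2) = 0.
Factoring: (s^2 + 2s + 2) = 0.

s = -1 ± j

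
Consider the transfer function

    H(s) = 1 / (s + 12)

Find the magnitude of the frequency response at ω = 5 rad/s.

Substitute s = j5: numerator = 1, denominator = 12 + j5.
|H(j5)| = |1| / |12 + j5| = 1 / 13 ≈ 0.07692.

|H(j5)| ≈ 0.07692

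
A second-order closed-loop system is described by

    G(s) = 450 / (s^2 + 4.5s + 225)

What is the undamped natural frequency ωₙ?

Compare the denominator to the standard form s^2 + 2ζωₙs + ωₙ².
ωₙ² = 225, so ωₙ = 15 rad/s.

ωₙ = 15 rad/s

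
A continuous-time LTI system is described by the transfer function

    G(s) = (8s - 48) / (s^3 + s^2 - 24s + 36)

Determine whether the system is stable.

unstable

The denominator s^3 + s^2 - 24s + 36 factors as (s - 3)(s - 2)(s + 6), giving poles at s = 3, 2, -6.
Since the pole(s) at s = 3, 2 lie in the right half-plane, the system is unstable.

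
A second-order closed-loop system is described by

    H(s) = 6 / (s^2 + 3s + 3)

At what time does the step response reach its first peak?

t_p ≈ 3.628 s

Comparing s^2 + 3s + 3 to s^2 + 2ζωₙs + ωₙ²: ωₙ = √3 ≈ 1.732 rad/s and ζ = 3/(2·√3) ≈ 0.8660.
ζωₙ = 3/2 = 1.5, so ω_d = ωₙ√(1−ζ²) = √(ωₙ² − (ζωₙ)²) = √(3 − 1.5²) = √0.75 ≈ 0.8660 rad/s.
t_p = π/ω_d = π/0.8660 ≈ 3.628 s.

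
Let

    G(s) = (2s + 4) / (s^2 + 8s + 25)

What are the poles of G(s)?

The poles are the roots of the denominator s^2 + 8s + 25 = 0.
Using the quadratic formula: s = (-8 ± √(-36))/2 = -4 ± 3j.

s = -4 + 3j, -4 - 3j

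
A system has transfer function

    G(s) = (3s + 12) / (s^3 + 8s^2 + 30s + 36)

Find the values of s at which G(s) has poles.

The poles are the roots of the denominator s^3 + 8s^2 + 30s + 36 = 0.
Trying s = -2: the polynomial evaluates to 0, so (s + 2) is a factor.
Dividing out leaves s^2 + 6s + 18 = 0.
The quadratic formula then gives s = -3 ± 3j.

s = -2, -3 ± 3j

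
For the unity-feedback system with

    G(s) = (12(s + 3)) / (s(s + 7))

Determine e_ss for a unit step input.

e_ss = 0

G(s) has one pole at the origin.
This is a Type 1 system; for a step input the steady-state error is zero.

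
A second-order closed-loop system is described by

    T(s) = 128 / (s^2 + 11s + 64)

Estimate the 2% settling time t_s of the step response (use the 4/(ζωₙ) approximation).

t_s ≈ 0.7273 s

Comparing s^2 + 11s + 64 to s^2 + 2ζωₙs + ωₙ²: ωₙ = 8 rad/s and ζ = 11/(2·8) = 0.6875.
ζωₙ = 11/2 = 5.5, so t_s ≈ 4/(ζωₙ) = 4/5.5 ≈ 0.7273 s.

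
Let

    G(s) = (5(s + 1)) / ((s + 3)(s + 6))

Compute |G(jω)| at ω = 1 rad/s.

|G(j1)| ≈ 0.3676

Substitute s = j1: numerator = 5 + j5, denominator = 17 + j9.
|G(j1)| = |5 + j5| / |17 + j9| = 7.0711 / 19.235 ≈ 0.3676.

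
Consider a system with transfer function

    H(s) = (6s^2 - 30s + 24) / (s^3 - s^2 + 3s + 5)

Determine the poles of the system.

The poles are the roots of the denominator s^3 - s^2 + 3s + 5 = 0.
Trying s = -1: the polynomial evaluates to 0, so (s + 1) is a factor.
Dividing out leaves s^2 - 2s + 5 = 0.
The quadratic formula then gives s = 1 ± 2j.

s = -1, 1 ± 2j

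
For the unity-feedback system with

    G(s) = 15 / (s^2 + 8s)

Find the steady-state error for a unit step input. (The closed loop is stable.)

G(s) has one pole at the origin.
This is a Type 1 system; for a step input the steady-state error is zero.

e_ss = 0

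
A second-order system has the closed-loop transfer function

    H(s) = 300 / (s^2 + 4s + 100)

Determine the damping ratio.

ζ = 0.2

Compare the denominator to the standard form s^2 + 2ζωₙs + ωₙ².
ωₙ² = 100, so ωₙ = 10 rad/s.
2ζωₙ = 4, so ζ = 4/(2·10) = 0.2.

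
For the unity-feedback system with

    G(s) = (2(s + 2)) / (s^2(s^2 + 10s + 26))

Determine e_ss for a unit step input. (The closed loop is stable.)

G(s) has 2 poles at the origin.
This is a Type 2 system; for a step input the steady-state error is zero.

e_ss = 0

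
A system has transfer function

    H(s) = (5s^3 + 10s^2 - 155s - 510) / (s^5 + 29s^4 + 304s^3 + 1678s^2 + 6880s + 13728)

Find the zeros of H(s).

s = 6, -4 + j, -4 - j

Set the numerator to zero: 5s^3 + 10s^2 - 155s - 510 = 0, i.e. 5·(s^3 + 2s^2 - 31s - 102) = 0.
Factoring: (s - 6)(s^2 + 8s + 17) = 0.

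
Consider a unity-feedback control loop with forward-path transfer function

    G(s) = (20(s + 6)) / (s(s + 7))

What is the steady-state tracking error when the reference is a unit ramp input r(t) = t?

e_ss = 0.05833

G(s) has one pole at the origin.
This is a Type 1 system. Kv = lim_{s→0} s·G(s) = 120/7.
e_ss = 1/Kv = 1/(120/7) = 7/120 ≈ 0.05833.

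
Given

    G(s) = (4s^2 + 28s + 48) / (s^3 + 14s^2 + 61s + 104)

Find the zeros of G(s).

Set the numerator to zero: 4s^2 + 28s + 48 = 0, i.e. 4·(s^2 + 7s + 12) = 0.
Factoring: (s + 4)(s + 3) = 0.

s = -4, -3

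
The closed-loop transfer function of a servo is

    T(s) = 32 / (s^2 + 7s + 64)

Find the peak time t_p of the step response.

t_p ≈ 0.4367 s

Comparing s^2 + 7s + 64 to s^2 + 2ζωₙs + ωₙ²: ωₙ = 8 rad/s and ζ = 7/(2·8) = 0.4375.
ζωₙ = 7/2 = 3.5, so ω_d = ωₙ√(1−ζ²) = √(ωₙ² − (ζωₙ)²) = √(64 − 3.5²) = √51.75 ≈ 7.194 rad/s.
t_p = π/ω_d = π/7.194 ≈ 0.4367 s.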